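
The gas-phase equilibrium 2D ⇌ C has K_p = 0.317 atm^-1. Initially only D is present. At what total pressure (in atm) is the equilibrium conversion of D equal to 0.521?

Basis: 1 mol D initially; let X = conversion of D. Extent ξ = 0.5X.
Species balance: n_D = 1 − X; n_C = 0.5X.
Summing: n_T = 1 − 0.5X.
K_p = p_C / (p_D^2) with p_i = (n_i/n_T)·P.
At X = 0.521: the mole-fraction product g(X) = Π y_i^ν_i = 0.8396. Since K_p = g(X)·P^{-1}, P = (g/K_p)^(1/1) = (0.8396/0.317)^(1/1) = 2.65 atm.

P = 2.65 atm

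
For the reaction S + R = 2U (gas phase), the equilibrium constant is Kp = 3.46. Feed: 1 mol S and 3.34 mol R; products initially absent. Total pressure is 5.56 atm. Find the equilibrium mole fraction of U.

Basis: 1 mol S initially; let X = conversion of S. Extent ξ = X.
Moles: n_S = 1 − X; n_R = 3.34 − X; n_U = 2X.
Since Δν = 0, n_T = 4.34 throughout.
With p_i = (n_i/n_T)P, Kp = p_U^2 / (p_S p_R).
Equating to 3.46 and solving on 0 < X < 1: X = 0.749.
Then n_U = 1.5, n_T = 4.34, so y_U = 0.345.

y_U = 0.345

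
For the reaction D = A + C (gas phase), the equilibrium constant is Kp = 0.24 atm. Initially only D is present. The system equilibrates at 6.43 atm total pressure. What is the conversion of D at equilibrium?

X = 0.190

Let X = conversion of D (basis 1 mol D); extent of reaction ξ = X.
Moles: n_D = 1 − X; n_A = X; n_C = X.
n_T = Σnᵢ = 1 + X.
Mole fractions y_i = n_i/n_T; Kp = p_A p_C / (p_D) with p_i = y_i·P.
This yields a degree-2 equation in X; solving on (0,1), X = 0.190.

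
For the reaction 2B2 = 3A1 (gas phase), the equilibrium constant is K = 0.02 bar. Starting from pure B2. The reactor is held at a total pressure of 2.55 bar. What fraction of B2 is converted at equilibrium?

Take 1 mol B2 as basis and let X be its fractional conversion, so ξ = 0.5X.
At extent ξ: n_B2 = 1 − X; n_A1 = 1.5X.
Total moles n_T = 1 + 0.5X.
y_i = n_i/n_T, p_i = y_i·P. K = p_A1^3 / (p_B2^2).
Equating to 0.02 bar and solving on 0 < X < 1: X = 0.124.

X = 0.124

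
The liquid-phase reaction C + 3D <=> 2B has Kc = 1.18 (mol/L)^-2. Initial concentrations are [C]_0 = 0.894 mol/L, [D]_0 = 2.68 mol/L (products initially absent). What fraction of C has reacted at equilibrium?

X = 0.538

Let X = conversion of C; extent ξ = 0.894·X mol/L.
Concentrations: [C] = 0.894 − 0.894X; [D] = 2.68 − 2.68X; [B] = 1.79X.
Kc = [B]^2 / ([C] [D]^3).
Solving Kc = 1.18 for X ∈ (0,1): X = 0.538.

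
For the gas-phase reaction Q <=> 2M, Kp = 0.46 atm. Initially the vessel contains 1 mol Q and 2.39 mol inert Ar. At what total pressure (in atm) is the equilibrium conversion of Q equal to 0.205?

P = 7.82 atm

Basis: 1 mol Q initially; let X = conversion of Q. Extent ξ = X.
Species balance: n_Q = 1 − X; n_M = 2X; n_I = 2.39 (inert).
n_T = Σnᵢ = 3.39 + X.
Kp = p_M^2 / (p_Q) with p_i = (n_i/n_T)·P.
At X = 0.205: the mole-fraction product g(X) = Π y_i^ν_i = 0.05882. Since Kp = g(X)·P^{1}, P = (Kp/g)^(1/1) = (0.46/0.05882)^(1/1) = 7.82 atm.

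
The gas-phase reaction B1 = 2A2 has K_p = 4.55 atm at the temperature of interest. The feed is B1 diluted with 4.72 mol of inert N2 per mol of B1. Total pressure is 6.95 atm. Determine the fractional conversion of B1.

Take 1 mol B1 as basis and let X be its fractional conversion, so ξ = X.
Species balance: n_B1 = 1 − X; n_A2 = 2X; n_I = 4.72 (inert).
Total moles n_T = 5.72 + X.
Mole fractions y_i = n_i/n_T; K_p = p_A2^2 / (p_B1) with p_i = y_i·P.
Setting this equal to 4.55 atm and taking the physical root (0 < X < 1) gives X = 0.624.

X = 0.624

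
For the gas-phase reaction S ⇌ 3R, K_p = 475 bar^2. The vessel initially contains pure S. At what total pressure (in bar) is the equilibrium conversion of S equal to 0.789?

Basis: 1 mol S initially; let X = conversion of S. Extent ξ = X.
Species balance: n_S = 1 − X; n_R = 3X.
n_T = Σnᵢ = 1 + 2X.
K_p = p_R^3 / (p_S) with p_i = (n_i/n_T)·P.
At X = 0.789: the mole-fraction product g(X) = Π y_i^ν_i = 9.457. Since K_p = g(X)·P^{2}, P = (K_p/g)^(1/2) = (475/9.457)^(1/2) = 7.09 bar.

P = 7.09 bar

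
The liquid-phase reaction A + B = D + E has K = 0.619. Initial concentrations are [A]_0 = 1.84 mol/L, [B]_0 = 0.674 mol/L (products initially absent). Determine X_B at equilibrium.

X = 0.660

Let X = conversion of B; extent ξ = 0.674·X mol/L.
Concentrations: [A] = 1.84 − 0.674X; [B] = 0.674 − 0.674X; [D] = 0.674X; [E] = 0.674X.
K = [D] [E] / ([A] [B]).
This equals 0.619 at X = 0.660 (the root in 0 < X < 1).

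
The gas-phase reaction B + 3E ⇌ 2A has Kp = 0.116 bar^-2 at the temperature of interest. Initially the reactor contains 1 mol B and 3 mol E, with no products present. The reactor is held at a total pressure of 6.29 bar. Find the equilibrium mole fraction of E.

Take 1 mol B as basis and let X be its fractional conversion, so ξ = X.
Moles: n_B = 1 − X; n_E = 3 − 3X; n_A = 2X.
n_T = Σnᵢ = 4 − 2X.
With p_i = (n_i/n_T)P, Kp = p_A^2 / (p_B p_E^3).
Equating to 0.116 bar^-2 and solving on 0 < X < 1: X = 0.486.
Then n_E = 1.54, n_T = 3.03, so y_E = 0.509.

y_E = 0.509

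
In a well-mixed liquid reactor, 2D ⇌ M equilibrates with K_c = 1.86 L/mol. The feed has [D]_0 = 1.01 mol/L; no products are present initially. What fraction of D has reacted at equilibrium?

Let X = conversion of D; extent ξ = 1.01X/2 mol/L.
Concentrations: [D] = 1.01 − 1.01X; [M] = 0.505X.
K_c = [M] / ([D]^2).
Solving K_c = 1.86 for X ∈ (0,1): X = 0.600.

X = 0.600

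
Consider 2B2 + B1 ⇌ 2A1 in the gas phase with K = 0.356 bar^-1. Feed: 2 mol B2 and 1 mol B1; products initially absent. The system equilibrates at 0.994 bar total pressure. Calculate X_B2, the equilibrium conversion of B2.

X = 0.238

Let X = conversion of B2 (basis 2 mol B2); extent of reaction ξ = X.
Mole table: n_B2 = 2 − 2X; n_B1 = 1 − X; n_A1 = 2X.
Total moles n_T = 3 − X.
y_i = n_i/n_T, p_i = y_i·P. K = p_A1^2 / (p_B2^2 p_B1).
Setting this equal to 0.356 bar^-1 and taking the physical root (0 < X < 1) gives X = 0.238.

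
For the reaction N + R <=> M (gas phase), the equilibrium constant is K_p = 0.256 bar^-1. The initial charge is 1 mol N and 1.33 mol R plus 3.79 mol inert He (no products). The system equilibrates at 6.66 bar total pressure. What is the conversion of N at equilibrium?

Take 1 mol N as basis and let X be its fractional conversion, so ξ = X.
Moles: n_N = 1 − X; n_R = 1.33 − X; n_M = X; n_I = 3.79 (inert).
Summing: n_T = 6.12 − X.
y_i = n_i/n_T, p_i = y_i·P. K_p = p_M / (p_N p_R).
Substituting and setting equal to 0.256 bar^-1 gives a polynomial in X; the root in (0,1) is X = 0.240.

X = 0.240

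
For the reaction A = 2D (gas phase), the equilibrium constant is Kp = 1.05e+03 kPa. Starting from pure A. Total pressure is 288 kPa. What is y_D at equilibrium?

Basis: 1 mol A initially; let X = conversion of A. Extent ξ = X.
Species balance: n_A = 1 − X; n_D = 2X.
Total moles n_T = 1 + X.
Mole fractions y_i = n_i/n_T; Kp = p_D^2 / (p_A) with p_i = y_i·P.
Setting this equal to 1.05e+03 kPa and taking the physical root (0 < X < 1) gives X = 0.691.
Then n_D = 1.38, n_T = 1.69, so y_D = 0.817.

y_D = 0.817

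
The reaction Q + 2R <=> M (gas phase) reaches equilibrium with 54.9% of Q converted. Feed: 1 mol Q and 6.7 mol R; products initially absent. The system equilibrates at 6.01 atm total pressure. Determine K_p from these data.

Basis: 1 mol Q initially; let X = conversion of Q. Extent ξ = X.
Moles: n_Q = 1 − X; n_R = 6.7 − 2X; n_M = X.
Total moles n_T = 7.7 − 2X.
At X = 0.549: n_Q = 0.451, n_R = 5.6, n_M = 0.549, n_T = 6.6.
p_i = (n_i/n_T)·P. K_p = p_M / (p_Q p_R^2) = 0.0468 atm^-2.

K_p = 0.0468 atm^-2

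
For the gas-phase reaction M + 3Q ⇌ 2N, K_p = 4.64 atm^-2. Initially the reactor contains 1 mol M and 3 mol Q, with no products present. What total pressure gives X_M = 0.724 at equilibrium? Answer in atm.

P = 4.33 atm

Basis: 1 mol M initially; let X = conversion of M. Extent ξ = X.
Moles: n_M = 1 − X; n_Q = 3 − 3X; n_N = 2X.
Summing: n_T = 4 − 2X.
K_p = p_N^2 / (p_M p_Q^3) with p_i = (n_i/n_T)·P.
At X = 0.724: the mole-fraction product g(X) = Π y_i^ν_i = 87.16. Since K_p = g(X)·P^{-2}, P = (g/K_p)^(1/2) = (87.16/4.64)^(1/2) = 4.33 atm.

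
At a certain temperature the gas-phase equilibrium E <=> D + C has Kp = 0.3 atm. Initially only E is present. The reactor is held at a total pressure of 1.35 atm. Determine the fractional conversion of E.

X = 0.426

Basis: 1 mol E initially; let X = conversion of E. Extent ξ = X.
Mole table: n_E = 1 − X; n_D = X; n_C = X.
Total moles n_T = 1 + X.
y_i = n_i/n_T, p_i = y_i·P. Kp = p_D p_C / (p_E).
This yields a degree-2 equation in X; solving on (0,1), X = 0.426.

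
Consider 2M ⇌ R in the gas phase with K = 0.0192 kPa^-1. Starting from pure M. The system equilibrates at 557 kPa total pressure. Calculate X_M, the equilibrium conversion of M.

Basis: 1 mol M initially; let X = conversion of M. Extent ξ = 0.5X.
Mole table: n_M = 1 − X; n_R = 0.5X.
n_T = Σnᵢ = 1 − 0.5X.
Mole fractions y_i = n_i/n_T; K = p_R / (p_M^2) with p_i = y_i·P.
Setting this equal to 0.0192 kPa^-1 and taking the physical root (0 < X < 1) gives X = 0.849.

X = 0.849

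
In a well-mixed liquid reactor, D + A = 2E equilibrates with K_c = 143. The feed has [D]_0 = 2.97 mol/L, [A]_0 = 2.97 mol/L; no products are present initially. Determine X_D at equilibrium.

Let X = conversion of D; extent ξ = 2.97·X mol/L.
Concentrations: [D] = 2.97 − 2.97X; [A] = 2.97 − 2.97X; [E] = 5.94X.
K_c = [E]^2 / ([D] [A]).
This equals 143 at X = 0.857 (the root in 0 < X < 1).

X = 0.857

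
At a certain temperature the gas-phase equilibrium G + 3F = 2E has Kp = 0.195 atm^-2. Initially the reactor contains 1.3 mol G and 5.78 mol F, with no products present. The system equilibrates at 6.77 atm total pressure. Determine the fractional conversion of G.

X = 0.708

Take 1.3 mol G as basis and let X be its fractional conversion, so ξ = 1.3X.
Species balance: n_G = 1.3 − 1.3X; n_F = 5.78 − 3.9X; n_E = 2.6X.
Total moles n_T = 7.08 − 2.6X.
Mole fractions y_i = n_i/n_T; Kp = p_E^2 / (p_G p_F^3) with p_i = y_i·P.
Setting this equal to 0.195 atm^-2 and taking the physical root (0 < X < 1) gives X = 0.708.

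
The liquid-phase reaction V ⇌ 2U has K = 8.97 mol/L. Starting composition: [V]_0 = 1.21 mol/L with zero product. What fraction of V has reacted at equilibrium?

X = 0.720

Let X = conversion of V; extent ξ = 1.21·X mol/L.
Concentrations: [V] = 1.21 − 1.21X; [U] = 2.42X.
K = [U]^2 / ([V]).
Setting equal to 8.97 and solving for X on (0,1) gives X = 0.720.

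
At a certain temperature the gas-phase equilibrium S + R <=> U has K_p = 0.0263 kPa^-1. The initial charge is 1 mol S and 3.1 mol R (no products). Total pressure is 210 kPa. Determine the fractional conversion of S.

Let X = conversion of S (basis 1 mol S); extent of reaction ξ = X.
At extent ξ: n_S = 1 − X; n_R = 3.1 − X; n_U = X.
Total moles n_T = 4.1 − X.
y_i = n_i/n_T, p_i = y_i·P. K_p = p_U / (p_S p_R).
This yields a degree-2 equation in X; solving on (0,1), X = 0.794.

X = 0.794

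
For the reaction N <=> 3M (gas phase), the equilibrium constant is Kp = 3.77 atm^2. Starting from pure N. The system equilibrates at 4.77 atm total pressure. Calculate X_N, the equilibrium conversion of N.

Take 1 mol N as basis and let X be its fractional conversion, so ξ = X.
Species balance: n_N = 1 − X; n_M = 3X.
n_T = Σnᵢ = 1 + 2X.
With p_i = (n_i/n_T)P, Kp = p_M^3 / (p_N).
Substituting and setting equal to 3.77 atm^2 gives a polynomial in X; the root in (0,1) is X = 0.214.

X = 0.214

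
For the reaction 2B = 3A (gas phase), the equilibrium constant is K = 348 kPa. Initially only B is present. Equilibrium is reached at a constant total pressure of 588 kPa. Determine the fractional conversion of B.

Take 1 mol B as basis and let X be its fractional conversion, so ξ = 0.5X.
Mole table: n_B = 1 − X; n_A = 1.5X.
Summing: n_T = 1 + 0.5X.
y_i = n_i/n_T, p_i = y_i·P. K = p_A^3 / (p_B^2).
Setting this equal to 348 kPa and taking the physical root (0 < X < 1) gives X = 0.416.

X = 0.416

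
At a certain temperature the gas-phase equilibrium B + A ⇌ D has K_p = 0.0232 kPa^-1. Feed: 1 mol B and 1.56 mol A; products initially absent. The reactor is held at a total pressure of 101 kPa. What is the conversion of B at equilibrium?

X = 0.542

Let X = conversion of B (basis 1 mol B); extent of reaction ξ = X.
Moles: n_B = 1 − X; n_A = 1.56 − X; n_D = X.
Summing: n_T = 2.56 − X.
Mole fractions y_i = n_i/n_T; K_p = p_D / (p_B p_A) with p_i = y_i·P.
This yields a degree-2 equation in X; solving on (0,1), X = 0.542.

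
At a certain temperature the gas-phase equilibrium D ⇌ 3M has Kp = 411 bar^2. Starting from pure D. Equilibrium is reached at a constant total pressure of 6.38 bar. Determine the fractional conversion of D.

Basis: 1 mol D initially; let X = conversion of D. Extent ξ = X.
At extent ξ: n_D = 1 − X; n_M = 3X.
Total moles n_T = 1 + 2X.
y_i = n_i/n_T, p_i = y_i·P. Kp = p_M^3 / (p_D).
Setting this equal to 411 bar^2 and taking the physical root (0 < X < 1) gives X = 0.798.

X = 0.798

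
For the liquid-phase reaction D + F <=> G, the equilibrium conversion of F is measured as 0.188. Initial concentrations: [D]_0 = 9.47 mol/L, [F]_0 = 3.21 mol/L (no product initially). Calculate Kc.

Let X = conversion of F.
Concentrations: [D] = 9.47 − 3.21X; [F] = 3.21 − 3.21X; [G] = 3.21X.
At X = 0.188: [D] = 8.87, [F] = 2.61, [G] = 0.603.
Kc = [G] / ([D] [F]) = 0.0261 L/mol.

Kc = 0.0261 L/mol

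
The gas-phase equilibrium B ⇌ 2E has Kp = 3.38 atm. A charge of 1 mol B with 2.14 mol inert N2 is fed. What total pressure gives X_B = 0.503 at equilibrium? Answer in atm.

Basis: 1 mol B initially; let X = conversion of B. Extent ξ = X.
Mole table: n_B = 1 − X; n_E = 2X; n_I = 2.14 (inert).
Total moles n_T = 3.14 + X.
Kp = p_E^2 / (p_B) with p_i = (n_i/n_T)·P.
At X = 0.503: the mole-fraction product g(X) = Π y_i^ν_i = 0.559. Since Kp = g(X)·P^{1}, P = (Kp/g)^(1/1) = (3.38/0.559)^(1/1) = 6.05 atm.

P = 6.05 atm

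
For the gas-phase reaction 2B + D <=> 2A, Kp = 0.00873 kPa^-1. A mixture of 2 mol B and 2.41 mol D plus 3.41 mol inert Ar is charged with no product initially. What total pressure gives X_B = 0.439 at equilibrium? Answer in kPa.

Basis: 2 mol B initially; let X = conversion of B. Extent ξ = X.
Mole table: n_B = 2 − 2X; n_D = 2.41 − X; n_A = 2X; n_I = 3.41 (inert).
Total moles n_T = 7.82 − X.
Kp = p_A^2 / (p_B^2 p_D) with p_i = (n_i/n_T)·P.
At X = 0.439: the mole-fraction product g(X) = Π y_i^ν_i = 2.293. Since Kp = g(X)·P^{-1}, P = (g/Kp)^(1/1) = (2.293/0.00873)^(1/1) = 263 kPa.

P = 263 kPa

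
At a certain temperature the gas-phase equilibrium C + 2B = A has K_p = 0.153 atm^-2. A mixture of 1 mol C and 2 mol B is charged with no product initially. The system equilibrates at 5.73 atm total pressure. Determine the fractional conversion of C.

Take 1 mol C as basis and let X be its fractional conversion, so ξ = X.
Mole table: n_C = 1 − X; n_B = 2 − 2X; n_A = X.
Summing: n_T = 3 − 2X.
y_i = n_i/n_T, p_i = y_i·P. K_p = p_A / (p_C p_B^2).
Substituting and setting equal to 0.153 atm^-2 gives a polynomial in X; the root in (0,1) is X = 0.537.

X = 0.537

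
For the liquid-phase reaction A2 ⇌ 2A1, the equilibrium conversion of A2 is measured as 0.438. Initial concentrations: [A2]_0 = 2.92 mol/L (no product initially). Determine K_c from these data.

K_c = 3.99 mol/L

Let X = conversion of A2.
Concentrations: [A2] = 2.92 − 2.92X; [A1] = 5.84X.
At X = 0.438: [A2] = 1.64, [A1] = 2.56.
K_c = [A1]^2 / ([A2]) = 3.99 mol/L.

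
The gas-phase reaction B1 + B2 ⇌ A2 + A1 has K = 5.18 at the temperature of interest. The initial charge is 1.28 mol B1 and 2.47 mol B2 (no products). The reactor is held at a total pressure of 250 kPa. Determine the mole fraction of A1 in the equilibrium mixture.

y_A1 = 0.295

Take 1.28 mol B1 as basis and let X be its fractional conversion, so ξ = 1.28X.
Mole table: n_B1 = 1.28 − 1.28X; n_B2 = 2.47 − 1.28X; n_A2 = 1.28X; n_A1 = 1.28X.
Total moles n_T = 3.75 (Δν = 0, constant).
y_i = n_i/n_T, p_i = y_i·P. K = p_A2 p_A1 / (p_B1 p_B2).
This yields a degree-2 equation in X; solving on (0,1), X = 0.865.
Then n_A1 = 1.11, n_T = 3.75, so y_A1 = 0.295.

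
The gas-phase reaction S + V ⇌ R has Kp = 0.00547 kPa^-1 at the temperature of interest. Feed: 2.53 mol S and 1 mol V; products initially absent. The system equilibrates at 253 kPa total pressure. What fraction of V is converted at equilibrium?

X = 0.482

Take 1 mol V as basis and let X be its fractional conversion, so ξ = X.
Mole table: n_S = 2.53 − X; n_V = 1 − X; n_R = X.
n_T = Σnᵢ = 3.53 − X.
With p_i = (n_i/n_T)P, Kp = p_R / (p_S p_V).
Setting this equal to 0.00547 kPa^-1 and taking the physical root (0 < X < 1) gives X = 0.482.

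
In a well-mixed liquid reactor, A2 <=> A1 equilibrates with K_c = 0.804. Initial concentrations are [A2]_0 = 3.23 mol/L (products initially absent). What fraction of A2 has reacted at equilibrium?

X = 0.446

Let X = conversion of A2; extent ξ = 3.23·X mol/L.
Concentrations: [A2] = 3.23 − 3.23X; [A1] = 3.23X.
K_c = [A1] / ([A2]).
Setting equal to 0.804 and solving for X on (0,1) gives X = 0.446.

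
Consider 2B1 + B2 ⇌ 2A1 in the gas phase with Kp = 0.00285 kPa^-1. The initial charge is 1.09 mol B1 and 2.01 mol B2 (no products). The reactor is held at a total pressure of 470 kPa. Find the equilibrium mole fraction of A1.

y_A1 = 0.183

Take 1.09 mol B1 as basis and let X be its fractional conversion, so ξ = 0.545X.
Mole table: n_B1 = 1.09 − 1.09X; n_B2 = 2.01 − 0.545X; n_A1 = 1.09X.
Summing: n_T = 3.1 − 0.545X.
y_i = n_i/n_T, p_i = y_i·P. Kp = p_A1^2 / (p_B1^2 p_B2).
Substituting and setting equal to 0.00285 kPa^-1 gives a polynomial in X; the root in (0,1) is X = 0.476.
Then n_A1 = 0.519, n_T = 2.84, so y_A1 = 0.183.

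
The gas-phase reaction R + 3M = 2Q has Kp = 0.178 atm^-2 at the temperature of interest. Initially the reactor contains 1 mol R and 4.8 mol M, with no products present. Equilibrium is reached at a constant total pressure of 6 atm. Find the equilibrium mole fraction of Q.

y_Q = 0.318

Basis: 1 mol R initially; let X = conversion of R. Extent ξ = X.
Mole table: n_R = 1 − X; n_M = 4.8 − 3X; n_Q = 2X.
Summing: n_T = 5.8 − 2X.
y_i = n_i/n_T, p_i = y_i·P. Kp = p_Q^2 / (p_R p_M^3).
Equating to 0.178 atm^-2 and solving on 0 < X < 1: X = 0.700.
Then n_Q = 1.4, n_T = 4.4, so y_Q = 0.318.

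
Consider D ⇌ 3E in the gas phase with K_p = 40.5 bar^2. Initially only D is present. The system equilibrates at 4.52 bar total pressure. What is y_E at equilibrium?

y_E = 0.770

Basis: 1 mol D initially; let X = conversion of D. Extent ξ = X.
At extent ξ: n_D = 1 − X; n_E = 3X.
Summing: n_T = 1 + 2X.
y_i = n_i/n_T, p_i = y_i·P. K_p = p_E^3 / (p_D).
Substituting and setting equal to 40.5 bar^2 gives a polynomial in X; the root in (0,1) is X = 0.527.
Then n_E = 1.58, n_T = 2.05, so y_E = 0.770.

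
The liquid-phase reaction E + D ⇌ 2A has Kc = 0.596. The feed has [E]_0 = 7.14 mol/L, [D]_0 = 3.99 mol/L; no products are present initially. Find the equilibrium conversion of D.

Let X = conversion of D; extent ξ = 3.99·X mol/L.
Concentrations: [E] = 7.14 − 3.99X; [D] = 3.99 − 3.99X; [A] = 7.98X.
Kc = [A]^2 / ([E] [D]).
Solving Kc = 0.596 for X ∈ (0,1): X = 0.366.

X = 0.366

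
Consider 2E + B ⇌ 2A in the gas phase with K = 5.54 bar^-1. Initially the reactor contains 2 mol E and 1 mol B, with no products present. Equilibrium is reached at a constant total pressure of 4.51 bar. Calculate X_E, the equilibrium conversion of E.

Let X = conversion of E (basis 2 mol E); extent of reaction ξ = X.
At extent ξ: n_E = 2 − 2X; n_B = 1 − X; n_A = 2X.
Total moles n_T = 3 − X.
Mole fractions y_i = n_i/n_T; K = p_A^2 / (p_E^2 p_B) with p_i = y_i·P.
Equating to 5.54 bar^-1 and solving on 0 < X < 1: X = 0.657.

X = 0.657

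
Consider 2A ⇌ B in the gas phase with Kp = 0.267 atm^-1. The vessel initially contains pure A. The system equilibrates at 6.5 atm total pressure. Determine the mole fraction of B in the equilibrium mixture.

y_B = 0.476

Basis: 1 mol A initially; let X = conversion of A. Extent ξ = 0.5X.
Moles: n_A = 1 − X; n_B = 0.5X.
Total moles n_T = 1 − 0.5X.
y_i = n_i/n_T, p_i = y_i·P. Kp = p_B / (p_A^2).
This yields a degree-2 equation in X; solving on (0,1), X = 0.645.
Then n_B = 0.323, n_T = 0.677, so y_B = 0.476.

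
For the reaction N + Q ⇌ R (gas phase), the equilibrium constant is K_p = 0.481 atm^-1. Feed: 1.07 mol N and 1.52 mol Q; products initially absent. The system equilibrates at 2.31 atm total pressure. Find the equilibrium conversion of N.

X = 0.363

Basis: 1.07 mol N initially; let X = conversion of N. Extent ξ = 1.07X.
Moles: n_N = 1.07 − 1.07X; n_Q = 1.52 − 1.07X; n_R = 1.07X.
Total moles n_T = 2.59 − 1.07X.
Mole fractions y_i = n_i/n_T; K_p = p_R / (p_N p_Q) with p_i = y_i·P.
Equating to 0.481 atm^-1 and solving on 0 < X < 1: X = 0.363.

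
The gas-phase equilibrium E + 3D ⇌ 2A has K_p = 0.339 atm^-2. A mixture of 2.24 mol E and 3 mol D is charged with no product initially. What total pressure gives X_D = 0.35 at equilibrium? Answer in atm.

Let X = conversion of D (basis 3 mol D); extent of reaction ξ = X.
Moles: n_E = 2.24 − X; n_D = 3 − 3X; n_A = 2X.
n_T = Σnᵢ = 5.24 − 2X.
K_p = p_A^2 / (p_E p_D^3) with p_i = (n_i/n_T)·P.
At X = 0.35: the mole-fraction product g(X) = Π y_i^ν_i = 0.7207. Since K_p = g(X)·P^{-2}, P = (g/K_p)^(1/2) = (0.7207/0.339)^(1/2) = 1.46 atm.

P = 1.46 atm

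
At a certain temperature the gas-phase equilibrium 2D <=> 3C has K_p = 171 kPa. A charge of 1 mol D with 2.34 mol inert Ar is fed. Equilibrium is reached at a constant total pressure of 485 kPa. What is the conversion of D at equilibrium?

X = 0.471

Let X = conversion of D (basis 1 mol D); extent of reaction ξ = 0.5X.
Species balance: n_D = 1 − X; n_C = 1.5X; n_I = 2.34 (inert).
Total moles n_T = 3.34 + 0.5X.
With p_i = (n_i/n_T)P, K_p = p_C^3 / (p_D^2).
Substituting and setting equal to 171 kPa gives a polynomial in X; the root in (0,1) is X = 0.471.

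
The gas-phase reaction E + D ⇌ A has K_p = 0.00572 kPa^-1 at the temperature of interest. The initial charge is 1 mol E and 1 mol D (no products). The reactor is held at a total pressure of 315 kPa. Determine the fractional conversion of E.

Basis: 1 mol E initially; let X = conversion of E. Extent ξ = X.
Moles: n_E = 1 − X; n_D = 1 − X; n_A = X.
n_T = Σnᵢ = 2 − X.
Mole fractions y_i = n_i/n_T; K_p = p_A / (p_E p_D) with p_i = y_i·P.
This yields a degree-2 equation in X; solving on (0,1), X = 0.403.

X = 0.403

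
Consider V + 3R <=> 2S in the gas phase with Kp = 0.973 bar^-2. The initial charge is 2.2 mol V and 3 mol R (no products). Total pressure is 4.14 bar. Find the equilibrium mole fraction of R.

Let X = conversion of R (basis 3 mol R); extent of reaction ξ = X.
Mole table: n_V = 2.2 − X; n_R = 3 − 3X; n_S = 2X.
n_T = Σnᵢ = 5.2 − 2X.
Mole fractions y_i = n_i/n_T; Kp = p_S^2 / (p_V p_R^3) with p_i = y_i·P.
This yields a degree-4 equation in X; solving on (0,1), X = 0.663.
Then n_R = 1.01, n_T = 3.87, so y_R = 0.261.

y_R = 0.261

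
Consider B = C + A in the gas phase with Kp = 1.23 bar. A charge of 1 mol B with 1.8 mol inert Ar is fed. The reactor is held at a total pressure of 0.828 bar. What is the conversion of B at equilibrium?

Let X = conversion of B (basis 1 mol B); extent of reaction ξ = X.
Species balance: n_B = 1 − X; n_C = X; n_A = X; n_I = 1.8 (inert).
Summing: n_T = 2.8 + X.
With p_i = (n_i/n_T)P, Kp = p_C p_A / (p_B).
Setting this equal to 1.23 bar and taking the physical root (0 < X < 1) gives X = 0.863.

X = 0.863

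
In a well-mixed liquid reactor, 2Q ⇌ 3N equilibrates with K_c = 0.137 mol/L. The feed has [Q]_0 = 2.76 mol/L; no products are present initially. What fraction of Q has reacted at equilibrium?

X = 0.209

Let X = conversion of Q; extent ξ = 2.76X/2 mol/L.
Concentrations: [Q] = 2.76 − 2.76X; [N] = 4.14X.
K_c = [N]^3 / ([Q]^2).
Setting equal to 0.137 and solving for X on (0,1) gives X = 0.209.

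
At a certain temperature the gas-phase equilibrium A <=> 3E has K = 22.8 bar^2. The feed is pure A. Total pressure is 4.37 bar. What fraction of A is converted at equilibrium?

X = 0.444

Take 1 mol A as basis and let X be its fractional conversion, so ξ = X.
Moles: n_A = 1 − X; n_E = 3X.
Total moles n_T = 1 + 2X.
y_i = n_i/n_T, p_i = y_i·P. K = p_E^3 / (p_A).
This yields a degree-3 equation in X; solving on (0,1), X = 0.444.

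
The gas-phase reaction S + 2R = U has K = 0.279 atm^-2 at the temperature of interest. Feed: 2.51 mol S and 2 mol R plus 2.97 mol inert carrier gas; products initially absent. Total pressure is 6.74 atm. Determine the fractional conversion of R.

Basis: 2 mol R initially; let X = conversion of R. Extent ξ = X.
Mole table: n_S = 2.51 − X; n_R = 2 − 2X; n_U = X; n_I = 2.97 (inert).
n_T = Σnᵢ = 7.48 − 2X.
Mole fractions y_i = n_i/n_T; K = p_U / (p_S p_R^2) with p_i = y_i·P.
This yields a degree-3 equation in X; solving on (0,1), X = 0.532.

X = 0.532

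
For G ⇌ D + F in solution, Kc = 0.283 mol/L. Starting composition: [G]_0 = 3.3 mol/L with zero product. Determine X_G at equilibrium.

X = 0.253

Let X = conversion of G; extent ξ = 3.3·X mol/L.
Concentrations: [G] = 3.3 − 3.3X; [D] = 3.3X; [F] = 3.3X.
Kc = [D] [F] / ([G]).
Equating to 0.283 mol/L: the physical root is X = 0.253.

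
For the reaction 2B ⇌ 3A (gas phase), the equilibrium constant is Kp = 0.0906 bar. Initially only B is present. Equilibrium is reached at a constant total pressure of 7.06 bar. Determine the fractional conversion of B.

X = 0.144

Basis: 1 mol B initially; let X = conversion of B. Extent ξ = 0.5X.
At extent ξ: n_B = 1 − X; n_A = 1.5X.
Summing: n_T = 1 + 0.5X.
y_i = n_i/n_T, p_i = y_i·P. Kp = p_A^3 / (p_B^2).
This yields a degree-3 equation in X; solving on (0,1), X = 0.144.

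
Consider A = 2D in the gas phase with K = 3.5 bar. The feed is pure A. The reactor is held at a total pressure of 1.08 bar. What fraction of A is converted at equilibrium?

Basis: 1 mol A initially; let X = conversion of A. Extent ξ = X.
Species balance: n_A = 1 − X; n_D = 2X.
Total moles n_T = 1 + X.
With p_i = (n_i/n_T)P, K = p_D^2 / (p_A).
Setting this equal to 3.5 bar and taking the physical root (0 < X < 1) gives X = 0.669.

X = 0.669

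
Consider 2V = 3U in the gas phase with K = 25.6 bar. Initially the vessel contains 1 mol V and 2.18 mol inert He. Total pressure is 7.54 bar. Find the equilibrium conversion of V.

Basis: 1 mol V initially; let X = conversion of V. Extent ξ = 0.5X.
Mole table: n_V = 1 − X; n_U = 1.5X; n_I = 2.18 (inert).
n_T = Σnᵢ = 3.18 + 0.5X.
With p_i = (n_i/n_T)P, K = p_U^3 / (p_V^2).
Setting this equal to 25.6 bar and taking the physical root (0 < X < 1) gives X = 0.693.

X = 0.693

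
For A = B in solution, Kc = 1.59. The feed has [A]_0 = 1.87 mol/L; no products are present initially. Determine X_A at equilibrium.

Let X = conversion of A; extent ξ = 1.87·X mol/L.
Concentrations: [A] = 1.87 − 1.87X; [B] = 1.87X.
Kc = [B] / ([A]).
This equals 1.59 at X = 0.614 (the root in 0 < X < 1).

X = 0.614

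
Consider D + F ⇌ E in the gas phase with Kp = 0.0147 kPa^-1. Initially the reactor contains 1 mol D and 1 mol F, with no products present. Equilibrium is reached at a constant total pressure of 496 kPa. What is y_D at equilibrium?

Basis: 1 mol D initially; let X = conversion of D. Extent ξ = X.
Moles: n_D = 1 − X; n_F = 1 − X; n_E = X.
Total moles n_T = 2 − X.
Mole fractions y_i = n_i/n_T; Kp = p_E / (p_D p_F) with p_i = y_i·P.
Equating to 0.0147 kPa^-1 and solving on 0 < X < 1: X = 0.653.
Then n_D = 0.347, n_T = 1.35, so y_D = 0.258.

y_D = 0.258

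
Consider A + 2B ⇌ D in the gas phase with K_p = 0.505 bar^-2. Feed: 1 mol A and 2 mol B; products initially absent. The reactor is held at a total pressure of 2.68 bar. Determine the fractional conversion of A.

Basis: 1 mol A initially; let X = conversion of A. Extent ξ = X.
Moles: n_A = 1 − X; n_B = 2 − 2X; n_D = X.
Total moles n_T = 3 − 2X.
Mole fractions y_i = n_i/n_T; K_p = p_D / (p_A p_B^2) with p_i = y_i·P.
Equating to 0.505 bar^-2 and solving on 0 < X < 1: X = 0.484.

X = 0.484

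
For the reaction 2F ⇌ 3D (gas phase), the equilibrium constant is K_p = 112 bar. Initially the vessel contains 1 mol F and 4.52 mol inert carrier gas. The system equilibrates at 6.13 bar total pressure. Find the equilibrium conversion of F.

X = 0.860

Take 1 mol F as basis and let X be its fractional conversion, so ξ = 0.5X.
At extent ξ: n_F = 1 − X; n_D = 1.5X; n_I = 4.52 (inert).
Summing: n_T = 5.52 + 0.5X.
y_i = n_i/n_T, p_i = y_i·P. K_p = p_D^3 / (p_F^2).
Equating to 112 bar and solving on 0 < X < 1: X = 0.860.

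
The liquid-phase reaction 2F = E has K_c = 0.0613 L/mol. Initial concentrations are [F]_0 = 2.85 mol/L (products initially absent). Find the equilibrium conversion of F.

X = 0.215

Let X = conversion of F; extent ξ = 2.85X/2 mol/L.
Concentrations: [F] = 2.85 − 2.85X; [E] = 1.43X.
K_c = [E] / ([F]^2).
Equating to 0.0613 L/mol: the physical root is X = 0.215.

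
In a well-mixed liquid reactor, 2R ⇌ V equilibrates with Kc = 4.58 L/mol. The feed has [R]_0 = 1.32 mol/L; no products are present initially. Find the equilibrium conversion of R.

X = 0.751

Let X = conversion of R; extent ξ = 1.32X/2 mol/L.
Concentrations: [R] = 1.32 − 1.32X; [V] = 0.66X.
Kc = [V] / ([R]^2).
Equating to 4.58 L/mol: the physical root is X = 0.751.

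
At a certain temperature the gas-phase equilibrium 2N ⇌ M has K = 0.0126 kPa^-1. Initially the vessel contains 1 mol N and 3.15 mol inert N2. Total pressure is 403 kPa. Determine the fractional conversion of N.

X = 0.544

Take 1 mol N as basis and let X be its fractional conversion, so ξ = 0.5X.
At extent ξ: n_N = 1 − X; n_M = 0.5X; n_I = 3.15 (inert).
Total moles n_T = 4.15 − 0.5X.
Mole fractions y_i = n_i/n_T; K = p_M / (p_N^2) with p_i = y_i·P.
Setting this equal to 0.0126 kPa^-1 and taking the physical root (0 < X < 1) gives X = 0.544.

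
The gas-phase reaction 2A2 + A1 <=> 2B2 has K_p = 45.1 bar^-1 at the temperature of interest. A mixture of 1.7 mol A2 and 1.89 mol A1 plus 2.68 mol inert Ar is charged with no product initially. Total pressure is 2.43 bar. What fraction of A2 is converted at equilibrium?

Take 1.7 mol A2 as basis and let X be its fractional conversion, so ξ = 0.85X.
Mole table: n_A2 = 1.7 − 1.7X; n_A1 = 1.89 − 0.85X; n_B2 = 1.7X; n_I = 2.68 (inert).
Total moles n_T = 6.27 − 0.85X.
Mole fractions y_i = n_i/n_T; K_p = p_B2^2 / (p_A2^2 p_A1) with p_i = y_i·P.
Equating to 45.1 bar^-1 and solving on 0 < X < 1: X = 0.829.

X = 0.829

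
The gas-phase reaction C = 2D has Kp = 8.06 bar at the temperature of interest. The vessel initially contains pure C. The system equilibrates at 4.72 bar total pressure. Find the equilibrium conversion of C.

X = 0.547

Take 1 mol C as basis and let X be its fractional conversion, so ξ = X.
At extent ξ: n_C = 1 − X; n_D = 2X.
Summing: n_T = 1 + X.
With p_i = (n_i/n_T)P, Kp = p_D^2 / (p_C).
Substituting and setting equal to 8.06 bar gives a polynomial in X; the root in (0,1) is X = 0.547.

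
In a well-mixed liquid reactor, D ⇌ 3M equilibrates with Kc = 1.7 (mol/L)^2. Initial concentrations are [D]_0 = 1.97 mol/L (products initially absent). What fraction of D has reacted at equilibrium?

Let X = conversion of D; extent ξ = 1.97·X mol/L.
Concentrations: [D] = 1.97 − 1.97X; [M] = 5.91X.
Kc = [M]^3 / ([D]).
Setting equal to 1.7 and solving for X on (0,1) gives X = 0.232.

X = 0.232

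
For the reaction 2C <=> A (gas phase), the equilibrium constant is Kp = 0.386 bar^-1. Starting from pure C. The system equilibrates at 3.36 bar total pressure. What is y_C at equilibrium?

Basis: 1 mol C initially; let X = conversion of C. Extent ξ = 0.5X.
Species balance: n_C = 1 − X; n_A = 0.5X.
Total moles n_T = 1 − 0.5X.
Mole fractions y_i = n_i/n_T; Kp = p_A / (p_C^2) with p_i = y_i·P.
Equating to 0.386 bar^-1 and solving on 0 < X < 1: X = 0.598.
Then n_C = 0.402, n_T = 0.701, so y_C = 0.573.

y_C = 0.573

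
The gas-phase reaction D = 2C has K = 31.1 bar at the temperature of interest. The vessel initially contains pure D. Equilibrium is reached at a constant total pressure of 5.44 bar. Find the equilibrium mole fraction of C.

y_C = 0.868

Take 1 mol D as basis and let X be its fractional conversion, so ξ = X.
Mole table: n_D = 1 − X; n_C = 2X.
n_T = Σnᵢ = 1 + X.
Mole fractions y_i = n_i/n_T; K = p_C^2 / (p_D) with p_i = y_i·P.
This yields a degree-2 equation in X; solving on (0,1), X = 0.767.
Then n_C = 1.53, n_T = 1.77, so y_C = 0.868.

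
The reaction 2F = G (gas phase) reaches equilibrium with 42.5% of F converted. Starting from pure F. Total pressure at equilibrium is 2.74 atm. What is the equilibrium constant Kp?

Kp = 0.185 atm^-1

Basis: 1 mol F initially; let X = conversion of F. Extent ξ = 0.5X.
Mole table: n_F = 1 − X; n_G = 0.5X.
n_T = Σnᵢ = 1 − 0.5X.
At X = 0.425: n_F = 0.575, n_G = 0.212, n_T = 0.787.
p_i = (n_i/n_T)·P. Kp = p_G / (p_F^2) = 0.185 atm^-1.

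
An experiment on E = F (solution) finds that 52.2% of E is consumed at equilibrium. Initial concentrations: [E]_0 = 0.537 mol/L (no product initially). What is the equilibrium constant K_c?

K_c = 1.09

Let X = conversion of E.
Concentrations: [E] = 0.537 − 0.537X; [F] = 0.537X.
At X = 0.522: [E] = 0.257, [F] = 0.28.
K_c = [F] / ([E]) = 1.09.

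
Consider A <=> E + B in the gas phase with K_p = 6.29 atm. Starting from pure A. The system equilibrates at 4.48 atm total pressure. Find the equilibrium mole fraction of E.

Take 1 mol A as basis and let X be its fractional conversion, so ξ = X.
Mole table: n_A = 1 − X; n_E = X; n_B = X.
n_T = Σnᵢ = 1 + X.
y_i = n_i/n_T, p_i = y_i·P. K_p = p_E p_B / (p_A).
Substituting and setting equal to 6.29 atm gives a polynomial in X; the root in (0,1) is X = 0.764.
Then n_E = 0.764, n_T = 1.76, so y_E = 0.433.

y_E = 0.433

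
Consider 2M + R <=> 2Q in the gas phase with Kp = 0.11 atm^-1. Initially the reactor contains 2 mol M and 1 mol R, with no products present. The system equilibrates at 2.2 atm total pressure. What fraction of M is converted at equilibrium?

X = 0.208

Take 2 mol M as basis and let X be its fractional conversion, so ξ = X.
Mole table: n_M = 2 − 2X; n_R = 1 − X; n_Q = 2X.
n_T = Σnᵢ = 3 − X.
Mole fractions y_i = n_i/n_T; Kp = p_Q^2 / (p_M^2 p_R) with p_i = y_i·P.
Substituting and setting equal to 0.11 atm^-1 gives a polynomial in X; the root in (0,1) is X = 0.208.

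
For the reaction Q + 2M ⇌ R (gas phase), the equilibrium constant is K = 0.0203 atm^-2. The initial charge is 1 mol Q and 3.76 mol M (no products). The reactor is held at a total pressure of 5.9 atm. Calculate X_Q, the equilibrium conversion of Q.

X = 0.290

Let X = conversion of Q (basis 1 mol Q); extent of reaction ξ = X.
At extent ξ: n_Q = 1 − X; n_M = 3.76 − 2X; n_R = X.
Total moles n_T = 4.76 − 2X.
Mole fractions y_i = n_i/n_T; K = p_R / (p_Q p_M^2) with p_i = y_i·P.
Substituting and setting equal to 0.0203 atm^-2 gives a polynomial in X; the root in (0,1) is X = 0.290.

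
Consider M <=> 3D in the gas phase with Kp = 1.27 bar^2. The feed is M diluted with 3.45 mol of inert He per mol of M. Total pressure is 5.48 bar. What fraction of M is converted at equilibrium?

X = 0.303

Basis: 1 mol M initially; let X = conversion of M. Extent ξ = X.
Species balance: n_M = 1 − X; n_D = 3X; n_I = 3.45 (inert).
Total moles n_T = 4.45 + 2X.
With p_i = (n_i/n_T)P, Kp = p_D^3 / (p_M).
This yields a degree-3 equation in X; solving on (0,1), X = 0.303.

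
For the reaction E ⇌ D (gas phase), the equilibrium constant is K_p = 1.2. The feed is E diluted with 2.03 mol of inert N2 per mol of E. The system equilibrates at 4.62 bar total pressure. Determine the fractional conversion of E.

X = 0.545

Basis: 1 mol E initially; let X = conversion of E. Extent ξ = X.
Species balance: n_E = 1 − X; n_D = X; n_I = 2.03 (inert).
Total moles n_T = 3.03 (Δν = 0, constant).
y_i = n_i/n_T, p_i = y_i·P. K_p = p_D / (p_E).
Substituting and setting equal to 1.2 gives a polynomial in X; the root in (0,1) is X = 0.545.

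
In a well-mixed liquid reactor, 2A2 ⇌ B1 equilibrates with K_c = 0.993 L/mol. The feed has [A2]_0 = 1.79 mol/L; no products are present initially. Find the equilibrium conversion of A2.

Let X = conversion of A2; extent ξ = 1.79X/2 mol/L.
Concentrations: [A2] = 1.79 − 1.79X; [B1] = 0.895X.
K_c = [B1] / ([A2]^2).
Setting equal to 0.993 and solving for X on (0,1) gives X = 0.592.

X = 0.592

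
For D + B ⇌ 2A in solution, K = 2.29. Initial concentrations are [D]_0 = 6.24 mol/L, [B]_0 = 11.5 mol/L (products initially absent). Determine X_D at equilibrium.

X = 0.565

Let X = conversion of D; extent ξ = 6.24·X mol/L.
Concentrations: [D] = 6.24 − 6.24X; [B] = 11.5 − 6.24X; [A] = 12.5X.
K = [A]^2 / ([D] [B]).
Equating to 2.29: the physical root is X = 0.565.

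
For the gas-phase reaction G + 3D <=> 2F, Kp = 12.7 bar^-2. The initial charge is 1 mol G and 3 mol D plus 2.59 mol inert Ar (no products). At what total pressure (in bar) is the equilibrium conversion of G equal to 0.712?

P = 4.79 bar

Take 1 mol G as basis and let X be its fractional conversion, so ξ = X.
At extent ξ: n_G = 1 − X; n_D = 3 − 3X; n_F = 2X; n_I = 2.59 (inert).
Summing: n_T = 6.59 − 2X.
Kp = p_F^2 / (p_G p_D^3) with p_i = (n_i/n_T)·P.
At X = 0.712: the mole-fraction product g(X) = Π y_i^ν_i = 291.3. Since Kp = g(X)·P^{-2}, P = (g/Kp)^(1/2) = (291.3/12.7)^(1/2) = 4.79 bar.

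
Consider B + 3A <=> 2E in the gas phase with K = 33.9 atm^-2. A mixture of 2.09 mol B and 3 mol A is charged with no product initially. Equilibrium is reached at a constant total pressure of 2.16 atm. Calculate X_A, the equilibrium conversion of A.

Let X = conversion of A (basis 3 mol A); extent of reaction ξ = X.
At extent ξ: n_B = 2.09 − X; n_A = 3 − 3X; n_E = 2X.
Total moles n_T = 5.09 − 2X.
With p_i = (n_i/n_T)P, K = p_E^2 / (p_B p_A^3).
This yields a degree-4 equation in X; solving on (0,1), X = 0.819.

X = 0.819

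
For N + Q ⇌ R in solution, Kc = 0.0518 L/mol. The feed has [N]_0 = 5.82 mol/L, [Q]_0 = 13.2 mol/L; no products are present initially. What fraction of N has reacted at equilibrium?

X = 0.365

Let X = conversion of N; extent ξ = 5.82·X mol/L.
Concentrations: [N] = 5.82 − 5.82X; [Q] = 13.2 − 5.82X; [R] = 5.82X.
Kc = [R] / ([N] [Q]).
Setting equal to 0.0518 and solving for X on (0,1) gives X = 0.365.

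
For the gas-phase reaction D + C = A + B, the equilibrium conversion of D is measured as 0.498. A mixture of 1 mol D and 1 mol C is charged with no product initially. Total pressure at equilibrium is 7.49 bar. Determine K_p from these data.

Let X = conversion of D (basis 1 mol D); extent of reaction ξ = X.
At extent ξ: n_D = 1 − X; n_C = 1 − X; n_A = X; n_B = X.
n_T stays at 2 (no change in mole number).
At X = 0.498: n_D = 0.502, n_C = 0.502, n_A = 0.498, n_B = 0.498, n_T = 2.
p_i = (n_i/n_T)·P. K_p = p_A p_B / (p_D p_C) = 0.984.

K_p = 0.984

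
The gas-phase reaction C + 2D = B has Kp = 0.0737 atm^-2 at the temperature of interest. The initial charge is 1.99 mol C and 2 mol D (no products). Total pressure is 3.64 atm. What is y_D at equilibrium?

y_D = 0.417

Take 2 mol D as basis and let X be its fractional conversion, so ξ = X.
Moles: n_C = 1.99 − X; n_D = 2 − 2X; n_B = X.
n_T = Σnᵢ = 3.99 − 2X.
With p_i = (n_i/n_T)P, Kp = p_B / (p_C p_D^2).
Setting this equal to 0.0737 atm^-2 and taking the physical root (0 < X < 1) gives X = 0.289.
Then n_D = 1.42, n_T = 3.41, so y_D = 0.417.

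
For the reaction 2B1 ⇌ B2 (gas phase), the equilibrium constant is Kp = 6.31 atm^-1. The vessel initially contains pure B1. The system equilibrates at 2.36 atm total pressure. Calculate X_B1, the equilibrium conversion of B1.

X = 0.872

Let X = conversion of B1 (basis 1 mol B1); extent of reaction ξ = 0.5X.
Mole table: n_B1 = 1 − X; n_B2 = 0.5X.
Total moles n_T = 1 − 0.5X.
y_i = n_i/n_T, p_i = y_i·P. Kp = p_B2 / (p_B1^2).
Substituting and setting equal to 6.31 atm^-1 gives a polynomial in X; the root in (0,1) is X = 0.872.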